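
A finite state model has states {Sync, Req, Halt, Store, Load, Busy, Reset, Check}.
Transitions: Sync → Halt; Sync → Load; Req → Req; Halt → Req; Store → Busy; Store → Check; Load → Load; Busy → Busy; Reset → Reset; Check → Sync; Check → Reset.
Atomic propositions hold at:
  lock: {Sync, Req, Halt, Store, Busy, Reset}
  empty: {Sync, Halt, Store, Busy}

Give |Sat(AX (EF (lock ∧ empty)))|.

Sat(lock ∧ empty) = {Sync, Halt, Store, Busy}
EF (lock ∧ empty): least fixpoint, start Z0 = {Sync, Halt, Store, Busy}, add states with some successor in Z. Z1 = {Sync, Halt, Store, Busy, Check}; fixed.
Sat(EF (lock ∧ empty)) = {Sync, Halt, Store, Busy, Check}
Sat(AX (EF (lock ∧ empty))) = {s : every successor in {Sync, Halt, Store, Busy, Check}} = {Store, Busy}
|Sat(AX (EF (lock ∧ empty)))| = |{Store, Busy}| = 2.

2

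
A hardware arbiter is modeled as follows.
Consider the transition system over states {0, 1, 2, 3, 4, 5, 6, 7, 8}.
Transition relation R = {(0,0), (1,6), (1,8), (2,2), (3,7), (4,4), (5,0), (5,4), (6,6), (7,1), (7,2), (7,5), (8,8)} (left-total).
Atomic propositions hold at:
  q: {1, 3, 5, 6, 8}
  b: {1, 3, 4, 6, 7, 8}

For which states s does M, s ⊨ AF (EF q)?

{1, 3, 5, 6, 7, 8}

EF q: least fixpoint, start Z0 = {1, 3, 5, 6, 8}, add states with some successor in Z. Z1 = {1, 3, 5, 6, 7, 8}; fixed.
Sat(EF q) = {1, 3, 5, 6, 7, 8}
AF (EF q): least fixpoint, start Z0 = {1, 3, 5, 6, 7, 8}, add states with every successor in Z. Already a fixed point.
Sat(AF (EF q)) = {1, 3, 5, 6, 7, 8}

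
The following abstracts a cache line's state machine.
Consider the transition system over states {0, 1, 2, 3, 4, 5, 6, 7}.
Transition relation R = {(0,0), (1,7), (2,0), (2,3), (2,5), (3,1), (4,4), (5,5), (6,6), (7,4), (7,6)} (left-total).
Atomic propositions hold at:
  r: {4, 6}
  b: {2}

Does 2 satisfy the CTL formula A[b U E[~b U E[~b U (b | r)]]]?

Yes

Sat(~b) = {0, 1, 3, 4, 5, 6, 7}
Sat(b | r) = {2, 4, 6}
E[~b U (b | r)]: least fixpoint, start Z0 = Sat((b | r)) = {2, 4, 6}, add states in Sat(~b) with some successor in Z. Z1 = {2, 4, 6, 7}; Z2 = {1, 2, 4, 6, 7}; Z3 = {1, 2, 3, 4, 6, 7}; fixed.
Sat(E[~b U (b | r)]) = {1, 2, 3, 4, 6, 7}
E[~b U E[~b U (b | r)]]: least fixpoint, start Z0 = Sat(E[~b U (b | r)]) = {1, 2, 3, 4, 6, 7}, add states in Sat(~b) with some successor in Z. Already a fixed point.
Sat(E[~b U E[~b U (b | r)]]) = {1, 2, 3, 4, 6, 7}
A[b U E[~b U E[~b U (b | r)]]]: least fixpoint, start Z0 = Sat(E[~b U E[~b U (b | r)]]) = {1, 2, 3, 4, 6, 7}, add states in Sat(b) with every successor in Z. Already a fixed point.
Sat(A[b U E[~b U E[~b U (b | r)]]]) = {1, 2, 3, 4, 6, 7}
2 ∈ Sat(A[b U E[~b U E[~b U (b | r)]]]) = {1, 2, 3, 4, 6, 7}, so the formula holds at 2.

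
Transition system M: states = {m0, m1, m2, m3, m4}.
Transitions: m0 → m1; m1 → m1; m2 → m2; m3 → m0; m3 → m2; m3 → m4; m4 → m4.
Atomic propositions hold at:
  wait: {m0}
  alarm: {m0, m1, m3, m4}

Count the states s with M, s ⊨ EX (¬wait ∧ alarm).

4

Sat(¬wait) = {m1, m2, m3, m4}
Sat(¬wait ∧ alarm) = {m1, m3, m4}
Sat(EX (¬wait ∧ alarm)) = {s : some successor in {m1, m3, m4}} = {m0, m1, m3, m4}
|Sat(EX (¬wait ∧ alarm))| = |{m0, m1, m3, m4}| = 4.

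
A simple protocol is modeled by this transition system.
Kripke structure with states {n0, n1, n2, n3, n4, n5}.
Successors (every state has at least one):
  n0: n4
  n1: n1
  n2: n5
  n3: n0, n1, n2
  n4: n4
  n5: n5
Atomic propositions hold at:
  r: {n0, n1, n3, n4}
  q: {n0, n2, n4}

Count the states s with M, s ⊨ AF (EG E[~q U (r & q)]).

3

Sat(~q) = {n1, n3, n5}
Sat(r & q) = {n0, n4}
E[~q U (r & q)]: least fixpoint, start Z0 = Sat((r & q)) = {n0, n4}, add states in Sat(~q) with some successor in Z. Z1 = {n0, n3, n4}; fixed.
Sat(E[~q U (r & q)]) = {n0, n3, n4}
EG E[~q U (r & q)]: greatest fixpoint, start Z0 = {n0, n3, n4}, keep only states in Sat with some successor in Z. Already a fixed point.
Sat(EG E[~q U (r & q)]) = {n0, n3, n4}
AF (EG E[~q U (r & q)]): least fixpoint, start Z0 = {n0, n3, n4}, add states with every successor in Z. Already a fixed point.
Sat(AF (EG E[~q U (r & q)])) = {n0, n3, n4}
|Sat(AF (EG E[~q U (r & q)]))| = |{n0, n3, n4}| = 3.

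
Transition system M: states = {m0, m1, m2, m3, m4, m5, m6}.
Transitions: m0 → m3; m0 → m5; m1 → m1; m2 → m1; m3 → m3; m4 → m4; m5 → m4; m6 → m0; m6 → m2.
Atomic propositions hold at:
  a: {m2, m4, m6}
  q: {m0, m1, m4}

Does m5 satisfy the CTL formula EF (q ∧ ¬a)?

No

Sat(¬a) = {m0, m1, m3, m5}
Sat(q ∧ ¬a) = {m0, m1}
EF (q ∧ ¬a): least fixpoint, start Z0 = {m0, m1}, add states with some successor in Z. Z1 = {m0, m1, m2, m6}; fixed.
Sat(EF (q ∧ ¬a)) = {m0, m1, m2, m6}
m5 ∉ Sat(EF (q ∧ ¬a)) = {m0, m1, m2, m6}, so the formula does not hold at m5.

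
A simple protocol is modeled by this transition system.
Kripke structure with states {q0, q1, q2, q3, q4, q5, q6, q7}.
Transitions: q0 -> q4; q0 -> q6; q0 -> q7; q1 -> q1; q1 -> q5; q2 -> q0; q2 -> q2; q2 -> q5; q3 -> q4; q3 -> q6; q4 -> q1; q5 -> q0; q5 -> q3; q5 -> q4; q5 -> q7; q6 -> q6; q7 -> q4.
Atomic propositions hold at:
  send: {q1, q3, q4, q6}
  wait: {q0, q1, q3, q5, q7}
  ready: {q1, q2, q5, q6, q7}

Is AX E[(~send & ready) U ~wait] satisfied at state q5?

Sat(~send) = {q0, q2, q5, q7}
Sat(~send & ready) = {q2, q5, q7}
Sat(~wait) = {q2, q4, q6}
E[(~send & ready) U ~wait]: least fixpoint, start Z0 = Sat(~wait) = {q2, q4, q6}, add states in Sat(~send & ready) with some successor in Z. Z1 = {q2, q4, q5, q6, q7}; fixed.
Sat(E[(~send & ready) U ~wait]) = {q2, q4, q5, q6, q7}
Sat(AX E[(~send & ready) U ~wait]) = {s : every successor in {q2, q4, q5, q6, q7}} = {q0, q3, q6, q7}
q5 ∉ Sat(AX E[(~send & ready) U ~wait]) = {q0, q3, q6, q7}, so the formula does not hold at q5.

No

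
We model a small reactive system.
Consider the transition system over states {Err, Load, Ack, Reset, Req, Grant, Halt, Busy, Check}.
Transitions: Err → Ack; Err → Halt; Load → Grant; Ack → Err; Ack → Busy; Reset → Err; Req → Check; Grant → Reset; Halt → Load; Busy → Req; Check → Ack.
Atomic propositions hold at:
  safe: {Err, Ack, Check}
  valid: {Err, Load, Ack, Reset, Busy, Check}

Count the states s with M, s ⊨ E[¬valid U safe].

Sat(¬valid) = {Req, Grant, Halt}
E[¬valid U safe]: least fixpoint, start Z0 = Sat(safe) = {Err, Ack, Check}, add states in Sat(¬valid) with some successor in Z. Z1 = {Err, Ack, Req, Check}; fixed.
Sat(E[¬valid U safe]) = {Err, Ack, Req, Check}
|Sat(E[¬valid U safe])| = |{Err, Ack, Req, Check}| = 4.

4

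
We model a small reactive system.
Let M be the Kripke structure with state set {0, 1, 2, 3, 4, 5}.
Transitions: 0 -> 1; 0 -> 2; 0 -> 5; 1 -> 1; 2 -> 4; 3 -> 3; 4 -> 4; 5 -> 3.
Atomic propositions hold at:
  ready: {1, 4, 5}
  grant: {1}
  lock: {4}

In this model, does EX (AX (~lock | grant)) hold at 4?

No

Sat(~lock) = {0, 1, 2, 3, 5}
Sat(~lock | grant) = {0, 1, 2, 3, 5}
Sat(AX (~lock | grant)) = {s : every successor in {0, 1, 2, 3, 5}} = {0, 1, 3, 5}
Sat(EX (AX (~lock | grant))) = {s : some successor in {0, 1, 3, 5}} = {0, 1, 3, 5}
4 ∉ Sat(EX (AX (~lock | grant))) = {0, 1, 3, 5}, so the formula does not hold at 4.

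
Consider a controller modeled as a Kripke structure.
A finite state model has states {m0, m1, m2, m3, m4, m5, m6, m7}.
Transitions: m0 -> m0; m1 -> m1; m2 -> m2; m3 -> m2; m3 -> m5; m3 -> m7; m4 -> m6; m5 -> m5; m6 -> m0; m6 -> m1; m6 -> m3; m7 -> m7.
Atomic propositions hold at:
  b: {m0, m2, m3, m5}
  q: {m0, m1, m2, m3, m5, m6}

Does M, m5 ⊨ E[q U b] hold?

E[q U b]: least fixpoint, start Z0 = Sat(b) = {m0, m2, m3, m5}, add states in Sat(q) with some successor in Z. Z1 = {m0, m2, m3, m5, m6}; fixed.
Sat(E[q U b]) = {m0, m2, m3, m5, m6}
m5 ∈ Sat(E[q U b]) = {m0, m2, m3, m5, m6}, so the formula holds at m5.

Yes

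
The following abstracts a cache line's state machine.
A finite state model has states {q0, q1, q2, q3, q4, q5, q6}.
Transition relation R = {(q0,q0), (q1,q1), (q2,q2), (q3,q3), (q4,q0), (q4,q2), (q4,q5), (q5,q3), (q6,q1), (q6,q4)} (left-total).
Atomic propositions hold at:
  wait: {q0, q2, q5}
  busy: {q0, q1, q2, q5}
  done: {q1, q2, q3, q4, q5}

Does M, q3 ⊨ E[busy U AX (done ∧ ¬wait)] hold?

Sat(¬wait) = {q1, q3, q4, q6}
Sat(done ∧ ¬wait) = {q1, q3, q4}
Sat(AX (done ∧ ¬wait)) = {s : every successor in {q1, q3, q4}} = {q1, q3, q5, q6}
E[busy U AX (done ∧ ¬wait)]: least fixpoint, start Z0 = Sat(AX (done ∧ ¬wait)) = {q1, q3, q5, q6}, add states in Sat(busy) with some successor in Z. Already a fixed point.
Sat(E[busy U AX (done ∧ ¬wait)]) = {q1, q3, q5, q6}
q3 ∈ Sat(E[busy U AX (done ∧ ¬wait)]) = {q1, q3, q5, q6}, so the formula holds at q3.

Yes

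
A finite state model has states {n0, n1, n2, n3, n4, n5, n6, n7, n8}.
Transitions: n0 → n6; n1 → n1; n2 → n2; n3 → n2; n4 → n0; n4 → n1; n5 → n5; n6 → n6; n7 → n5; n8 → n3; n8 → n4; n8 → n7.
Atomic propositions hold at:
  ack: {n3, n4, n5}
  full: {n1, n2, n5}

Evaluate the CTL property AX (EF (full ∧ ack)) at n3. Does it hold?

No

Sat(full ∧ ack) = {n5}
EF (full ∧ ack): least fixpoint, start Z0 = {n5}, add states with some successor in Z. Z1 = {n5, n7}; Z2 = {n5, n7, n8}; fixed.
Sat(EF (full ∧ ack)) = {n5, n7, n8}
Sat(AX (EF (full ∧ ack))) = {s : every successor in {n5, n7, n8}} = {n5, n7}
n3 ∉ Sat(AX (EF (full ∧ ack))) = {n5, n7}, so the formula does not hold at n3.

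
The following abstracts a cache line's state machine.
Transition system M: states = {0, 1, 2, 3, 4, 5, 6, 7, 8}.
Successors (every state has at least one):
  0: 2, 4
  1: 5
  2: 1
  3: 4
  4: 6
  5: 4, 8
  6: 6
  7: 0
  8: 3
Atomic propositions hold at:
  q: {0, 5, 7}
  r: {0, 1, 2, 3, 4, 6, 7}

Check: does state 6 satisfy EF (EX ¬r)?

Sat(¬r) = {5, 8}
Sat(EX ¬r) = {s : some successor in {5, 8}} = {1, 5}
EF (EX ¬r): least fixpoint, start Z0 = {1, 5}, add states with some successor in Z. Z1 = {1, 2, 5}; Z2 = {0, 1, 2, 5}; Z3 = {0, 1, 2, 5, 7}; fixed.
Sat(EF (EX ¬r)) = {0, 1, 2, 5, 7}
6 ∉ Sat(EF (EX ¬r)) = {0, 1, 2, 5, 7}, so the formula does not hold at 6.

No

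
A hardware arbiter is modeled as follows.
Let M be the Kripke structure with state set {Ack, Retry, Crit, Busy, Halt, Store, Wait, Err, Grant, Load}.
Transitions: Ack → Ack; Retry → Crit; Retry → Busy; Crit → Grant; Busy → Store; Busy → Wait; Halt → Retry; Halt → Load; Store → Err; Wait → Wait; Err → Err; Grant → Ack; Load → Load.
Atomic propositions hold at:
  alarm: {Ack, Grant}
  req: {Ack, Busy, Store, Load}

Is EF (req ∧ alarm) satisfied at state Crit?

Yes

Sat(req ∧ alarm) = {Ack}
EF (req ∧ alarm): least fixpoint, start Z0 = {Ack}, add states with some successor in Z. Z1 = {Ack, Grant}; Z2 = {Ack, Crit, Grant}; Z3 = {Ack, Retry, Crit, Grant}; Z4 = {Ack, Retry, Crit, Halt, Grant}; fixed.
Sat(EF (req ∧ alarm)) = {Ack, Retry, Crit, Halt, Grant}
Crit ∈ Sat(EF (req ∧ alarm)) = {Ack, Retry, Crit, Halt, Grant}, so the formula holds at Crit.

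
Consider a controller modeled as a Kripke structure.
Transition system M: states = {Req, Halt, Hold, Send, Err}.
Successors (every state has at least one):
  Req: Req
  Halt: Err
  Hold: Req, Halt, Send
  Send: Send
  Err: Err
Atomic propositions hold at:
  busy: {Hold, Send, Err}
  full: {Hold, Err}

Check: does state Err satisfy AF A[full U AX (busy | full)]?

Sat(busy | full) = {Hold, Send, Err}
Sat(AX (busy | full)) = {s : every successor in {Hold, Send, Err}} = {Halt, Send, Err}
A[full U AX (busy | full)]: least fixpoint, start Z0 = Sat(AX (busy | full)) = {Halt, Send, Err}, add states in Sat(full) with every successor in Z. Already a fixed point.
Sat(A[full U AX (busy | full)]) = {Halt, Send, Err}
AF A[full U AX (busy | full)]: least fixpoint, start Z0 = {Halt, Send, Err}, add states with every successor in Z. Already a fixed point.
Sat(AF A[full U AX (busy | full)]) = {Halt, Send, Err}
Err ∈ Sat(AF A[full U AX (busy | full)]) = {Halt, Send, Err}, so the formula holds at Err.

Yes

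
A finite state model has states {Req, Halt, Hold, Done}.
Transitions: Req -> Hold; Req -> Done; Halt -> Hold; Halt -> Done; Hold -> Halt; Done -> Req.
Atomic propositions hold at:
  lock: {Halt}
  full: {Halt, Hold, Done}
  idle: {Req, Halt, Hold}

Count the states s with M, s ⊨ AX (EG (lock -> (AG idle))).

1

AG idle: greatest fixpoint, start Z0 = {Req, Halt, Hold}, keep only states in Sat with every successor in Z. Z1 = {Hold}; Z2 = ∅; fixed.
Sat(AG idle) = ∅
Sat(lock -> (AG idle)) = {Req, Hold, Done}
EG (lock -> (AG idle)): greatest fixpoint, start Z0 = {Req, Hold, Done}, keep only states in Sat with some successor in Z. Z1 = {Req, Done}; fixed.
Sat(EG (lock -> (AG idle))) = {Req, Done}
Sat(AX (EG (lock -> (AG idle)))) = {s : every successor in {Req, Done}} = {Done}
|Sat(AX (EG (lock -> (AG idle))))| = |{Done}| = 1.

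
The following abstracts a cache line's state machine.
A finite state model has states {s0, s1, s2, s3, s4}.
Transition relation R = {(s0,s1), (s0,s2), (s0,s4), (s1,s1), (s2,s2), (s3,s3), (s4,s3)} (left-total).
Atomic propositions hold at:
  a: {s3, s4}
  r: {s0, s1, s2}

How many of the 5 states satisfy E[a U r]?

E[a U r]: least fixpoint, start Z0 = Sat(r) = {s0, s1, s2}, add states in Sat(a) with some successor in Z. Already a fixed point.
Sat(E[a U r]) = {s0, s1, s2}
|Sat(E[a U r])| = |{s0, s1, s2}| = 3.

3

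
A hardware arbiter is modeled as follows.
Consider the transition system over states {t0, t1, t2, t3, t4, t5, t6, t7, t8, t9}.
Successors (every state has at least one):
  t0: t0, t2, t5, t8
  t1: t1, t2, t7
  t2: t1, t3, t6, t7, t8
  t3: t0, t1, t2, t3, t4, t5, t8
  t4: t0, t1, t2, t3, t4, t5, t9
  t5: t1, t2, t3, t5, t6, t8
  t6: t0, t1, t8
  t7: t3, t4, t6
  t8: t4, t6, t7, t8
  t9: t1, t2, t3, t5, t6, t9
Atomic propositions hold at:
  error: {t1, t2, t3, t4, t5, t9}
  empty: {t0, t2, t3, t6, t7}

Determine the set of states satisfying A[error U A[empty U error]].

A[empty U error]: least fixpoint, start Z0 = Sat(error) = {t1, t2, t3, t4, t5, t9}, add states in Sat(empty) with every successor in Z. Already a fixed point.
Sat(A[empty U error]) = {t1, t2, t3, t4, t5, t9}
A[error U A[empty U error]]: least fixpoint, start Z0 = Sat(A[empty U error]) = {t1, t2, t3, t4, t5, t9}, add states in Sat(error) with every successor in Z. Already a fixed point.
Sat(A[error U A[empty U error]]) = {t1, t2, t3, t4, t5, t9}

{t1, t2, t3, t4, t5, t9}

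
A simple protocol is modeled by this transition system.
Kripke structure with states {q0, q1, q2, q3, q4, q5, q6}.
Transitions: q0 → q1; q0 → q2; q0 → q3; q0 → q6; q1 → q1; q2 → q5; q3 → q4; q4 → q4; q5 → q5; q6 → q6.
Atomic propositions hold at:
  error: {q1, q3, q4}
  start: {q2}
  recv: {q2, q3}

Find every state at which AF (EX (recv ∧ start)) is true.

Sat(recv ∧ start) = {q2}
Sat(EX (recv ∧ start)) = {s : some successor in {q2}} = {q0}
AF (EX (recv ∧ start)): least fixpoint, start Z0 = {q0}, add states with every successor in Z. Already a fixed point.
Sat(AF (EX (recv ∧ start))) = {q0}

{q0}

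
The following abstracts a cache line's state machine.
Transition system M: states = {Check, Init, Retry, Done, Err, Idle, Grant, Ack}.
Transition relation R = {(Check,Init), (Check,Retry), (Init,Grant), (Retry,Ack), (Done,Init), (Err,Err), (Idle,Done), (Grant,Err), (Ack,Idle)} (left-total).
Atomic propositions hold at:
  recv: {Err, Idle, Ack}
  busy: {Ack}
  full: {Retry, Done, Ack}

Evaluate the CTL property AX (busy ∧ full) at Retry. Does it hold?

Yes

Sat(busy ∧ full) = {Ack}
Sat(AX (busy ∧ full)) = {s : every successor in {Ack}} = {Retry}
Retry ∈ Sat(AX (busy ∧ full)) = {Retry}, so the formula holds at Retry.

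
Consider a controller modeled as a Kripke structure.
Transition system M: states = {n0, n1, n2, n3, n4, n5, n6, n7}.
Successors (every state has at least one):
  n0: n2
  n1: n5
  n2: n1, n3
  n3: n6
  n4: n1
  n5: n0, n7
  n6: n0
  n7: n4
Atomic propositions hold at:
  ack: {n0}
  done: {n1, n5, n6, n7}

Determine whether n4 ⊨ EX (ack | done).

Yes

Sat(ack | done) = {n0, n1, n5, n6, n7}
Sat(EX (ack | done)) = {s : some successor in {n0, n1, n5, n6, n7}} = {n1, n2, n3, n4, n5, n6}
n4 ∈ Sat(EX (ack | done)) = {n1, n2, n3, n4, n5, n6}, so the formula holds at n4.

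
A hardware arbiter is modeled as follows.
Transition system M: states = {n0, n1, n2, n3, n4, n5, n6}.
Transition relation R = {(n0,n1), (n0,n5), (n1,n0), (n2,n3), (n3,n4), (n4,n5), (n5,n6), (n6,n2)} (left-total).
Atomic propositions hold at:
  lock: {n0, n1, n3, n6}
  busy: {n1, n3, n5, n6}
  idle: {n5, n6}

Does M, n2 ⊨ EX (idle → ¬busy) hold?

Sat(¬busy) = {n0, n2, n4}
Sat(idle → ¬busy) = {n0, n1, n2, n3, n4}
Sat(EX (idle → ¬busy)) = {s : some successor in {n0, n1, n2, n3, n4}} = {n0, n1, n2, n3, n6}
n2 ∈ Sat(EX (idle → ¬busy)) = {n0, n1, n2, n3, n6}, so the formula holds at n2.

Yes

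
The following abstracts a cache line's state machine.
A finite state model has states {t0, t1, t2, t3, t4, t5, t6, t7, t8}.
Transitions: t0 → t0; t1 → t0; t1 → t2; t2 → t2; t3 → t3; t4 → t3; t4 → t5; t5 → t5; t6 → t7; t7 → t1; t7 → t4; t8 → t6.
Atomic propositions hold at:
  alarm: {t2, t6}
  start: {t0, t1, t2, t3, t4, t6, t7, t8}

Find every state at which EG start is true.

{t0, t1, t2, t3, t4, t6, t7, t8}

EG start: greatest fixpoint, start Z0 = {t0, t1, t2, t3, t4, t6, t7, t8}, keep only states in Sat with some successor in Z. Already a fixed point.
Sat(EG start) = {t0, t1, t2, t3, t4, t6, t7, t8}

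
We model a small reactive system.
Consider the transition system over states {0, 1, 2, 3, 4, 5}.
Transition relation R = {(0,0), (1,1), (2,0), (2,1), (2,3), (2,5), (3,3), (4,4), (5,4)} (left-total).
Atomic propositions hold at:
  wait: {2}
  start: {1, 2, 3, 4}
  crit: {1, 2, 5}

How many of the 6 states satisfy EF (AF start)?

AF start: least fixpoint, start Z0 = {1, 2, 3, 4}, add states with every successor in Z. Z1 = {1, 2, 3, 4, 5}; fixed.
Sat(AF start) = {1, 2, 3, 4, 5}
EF (AF start): least fixpoint, start Z0 = {1, 2, 3, 4, 5}, add states with some successor in Z. Already a fixed point.
Sat(EF (AF start)) = {1, 2, 3, 4, 5}
|Sat(EF (AF start))| = |{1, 2, 3, 4, 5}| = 5.

5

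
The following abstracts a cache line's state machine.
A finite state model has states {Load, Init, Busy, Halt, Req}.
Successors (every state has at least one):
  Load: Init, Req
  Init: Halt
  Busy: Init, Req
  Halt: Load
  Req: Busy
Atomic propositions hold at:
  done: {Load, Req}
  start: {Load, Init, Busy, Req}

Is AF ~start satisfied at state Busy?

Sat(~start) = {Halt}
AF ~start: least fixpoint, start Z0 = {Halt}, add states with every successor in Z. Z1 = {Init, Halt}; fixed.
Sat(AF ~start) = {Init, Halt}
Busy ∉ Sat(AF ~start) = {Init, Halt}, so the formula does not hold at Busy.

No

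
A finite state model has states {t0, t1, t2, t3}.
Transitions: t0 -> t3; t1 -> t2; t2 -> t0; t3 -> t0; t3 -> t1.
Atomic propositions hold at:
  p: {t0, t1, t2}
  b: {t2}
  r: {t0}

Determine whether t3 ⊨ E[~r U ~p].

Sat(~r) = {t1, t2, t3}
Sat(~p) = {t3}
E[~r U ~p]: least fixpoint, start Z0 = Sat(~p) = {t3}, add states in Sat(~r) with some successor in Z. Already a fixed point.
Sat(E[~r U ~p]) = {t3}
t3 ∈ Sat(E[~r U ~p]) = {t3}, so the formula holds at t3.

Yes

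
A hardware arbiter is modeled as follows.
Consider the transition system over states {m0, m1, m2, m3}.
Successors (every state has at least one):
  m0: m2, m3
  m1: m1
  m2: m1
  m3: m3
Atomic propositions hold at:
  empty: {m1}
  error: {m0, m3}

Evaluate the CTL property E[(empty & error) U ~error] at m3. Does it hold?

Sat(empty & error) = ∅
Sat(~error) = {m1, m2}
E[(empty & error) U ~error]: least fixpoint, start Z0 = Sat(~error) = {m1, m2}, add states in Sat(empty & error) with some successor in Z. Already a fixed point.
Sat(E[(empty & error) U ~error]) = {m1, m2}
m3 ∉ Sat(E[(empty & error) U ~error]) = {m1, m2}, so the formula does not hold at m3.

No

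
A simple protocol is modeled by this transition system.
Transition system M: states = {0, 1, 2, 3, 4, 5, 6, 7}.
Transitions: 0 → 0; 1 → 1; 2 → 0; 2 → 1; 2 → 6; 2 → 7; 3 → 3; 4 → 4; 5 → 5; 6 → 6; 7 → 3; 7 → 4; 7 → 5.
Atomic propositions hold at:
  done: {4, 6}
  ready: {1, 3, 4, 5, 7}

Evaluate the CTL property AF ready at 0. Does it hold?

AF ready: least fixpoint, start Z0 = {1, 3, 4, 5, 7}, add states with every successor in Z. Already a fixed point.
Sat(AF ready) = {1, 3, 4, 5, 7}
0 ∉ Sat(AF ready) = {1, 3, 4, 5, 7}, so the formula does not hold at 0.

No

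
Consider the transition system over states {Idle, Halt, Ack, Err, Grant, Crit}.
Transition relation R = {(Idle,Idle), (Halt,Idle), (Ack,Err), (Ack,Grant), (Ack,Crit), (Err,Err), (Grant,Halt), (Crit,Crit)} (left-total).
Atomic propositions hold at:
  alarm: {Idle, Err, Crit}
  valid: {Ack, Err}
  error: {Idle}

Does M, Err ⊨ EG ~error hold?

Yes

Sat(~error) = {Halt, Ack, Err, Grant, Crit}
EG ~error: greatest fixpoint, start Z0 = {Halt, Ack, Err, Grant, Crit}, keep only states in Sat with some successor in Z. Z1 = {Ack, Err, Grant, Crit}; Z2 = {Ack, Err, Crit}; fixed.
Sat(EG ~error) = {Ack, Err, Crit}
Err ∈ Sat(EG ~error) = {Ack, Err, Crit}, so the formula holds at Err.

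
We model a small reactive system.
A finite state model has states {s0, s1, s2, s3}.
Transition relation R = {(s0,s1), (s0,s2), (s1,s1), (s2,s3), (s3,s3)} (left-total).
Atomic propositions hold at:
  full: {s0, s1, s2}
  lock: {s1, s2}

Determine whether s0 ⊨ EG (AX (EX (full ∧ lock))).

No

Sat(full ∧ lock) = {s1, s2}
Sat(EX (full ∧ lock)) = {s : some successor in {s1, s2}} = {s0, s1}
Sat(AX (EX (full ∧ lock))) = {s : every successor in {s0, s1}} = {s1}
EG (AX (EX (full ∧ lock))): greatest fixpoint, start Z0 = {s1}, keep only states in Sat with some successor in Z. Already a fixed point.
Sat(EG (AX (EX (full ∧ lock)))) = {s1}
s0 ∉ Sat(EG (AX (EX (full ∧ lock)))) = {s1}, so the formula does not hold at s0.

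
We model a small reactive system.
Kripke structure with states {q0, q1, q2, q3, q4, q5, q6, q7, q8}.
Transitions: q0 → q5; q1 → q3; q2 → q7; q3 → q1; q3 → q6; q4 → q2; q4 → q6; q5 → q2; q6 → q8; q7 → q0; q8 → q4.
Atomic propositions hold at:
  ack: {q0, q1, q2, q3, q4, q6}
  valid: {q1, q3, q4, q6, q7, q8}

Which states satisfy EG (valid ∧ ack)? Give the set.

Sat(valid ∧ ack) = {q1, q3, q4, q6}
EG (valid ∧ ack): greatest fixpoint, start Z0 = {q1, q3, q4, q6}, keep only states in Sat with some successor in Z. Z1 = {q1, q3, q4}; Z2 = {q1, q3}; fixed.
Sat(EG (valid ∧ ack)) = {q1, q3}

{q1, q3}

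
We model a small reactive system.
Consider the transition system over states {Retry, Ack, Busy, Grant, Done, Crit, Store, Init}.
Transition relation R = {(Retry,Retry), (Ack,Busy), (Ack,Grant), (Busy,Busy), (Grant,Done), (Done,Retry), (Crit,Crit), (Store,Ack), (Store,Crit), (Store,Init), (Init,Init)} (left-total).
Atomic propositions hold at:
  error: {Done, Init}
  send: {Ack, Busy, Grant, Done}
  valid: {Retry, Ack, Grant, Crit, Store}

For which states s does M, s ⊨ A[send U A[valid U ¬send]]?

Sat(¬send) = {Retry, Crit, Store, Init}
A[valid U ¬send]: least fixpoint, start Z0 = Sat(¬send) = {Retry, Crit, Store, Init}, add states in Sat(valid) with every successor in Z. Already a fixed point.
Sat(A[valid U ¬send]) = {Retry, Crit, Store, Init}
A[send U A[valid U ¬send]]: least fixpoint, start Z0 = Sat(A[valid U ¬send]) = {Retry, Crit, Store, Init}, add states in Sat(send) with every successor in Z. Z1 = {Retry, Done, Crit, Store, Init}; Z2 = {Retry, Grant, Done, Crit, Store, Init}; fixed.
Sat(A[send U A[valid U ¬send]]) = {Retry, Grant, Done, Crit, Store, Init}

{Retry, Grant, Done, Crit, Store, Init}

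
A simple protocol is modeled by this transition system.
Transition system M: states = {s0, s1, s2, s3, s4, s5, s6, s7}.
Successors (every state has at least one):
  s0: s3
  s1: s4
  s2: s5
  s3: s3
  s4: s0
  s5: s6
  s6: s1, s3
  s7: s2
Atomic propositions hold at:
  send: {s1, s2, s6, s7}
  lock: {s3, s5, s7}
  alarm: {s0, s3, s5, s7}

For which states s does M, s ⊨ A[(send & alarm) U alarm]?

Sat(send & alarm) = {s7}
A[(send & alarm) U alarm]: least fixpoint, start Z0 = Sat(alarm) = {s0, s3, s5, s7}, add states in Sat(send & alarm) with every successor in Z. Already a fixed point.
Sat(A[(send & alarm) U alarm]) = {s0, s3, s5, s7}

{s0, s3, s5, s7}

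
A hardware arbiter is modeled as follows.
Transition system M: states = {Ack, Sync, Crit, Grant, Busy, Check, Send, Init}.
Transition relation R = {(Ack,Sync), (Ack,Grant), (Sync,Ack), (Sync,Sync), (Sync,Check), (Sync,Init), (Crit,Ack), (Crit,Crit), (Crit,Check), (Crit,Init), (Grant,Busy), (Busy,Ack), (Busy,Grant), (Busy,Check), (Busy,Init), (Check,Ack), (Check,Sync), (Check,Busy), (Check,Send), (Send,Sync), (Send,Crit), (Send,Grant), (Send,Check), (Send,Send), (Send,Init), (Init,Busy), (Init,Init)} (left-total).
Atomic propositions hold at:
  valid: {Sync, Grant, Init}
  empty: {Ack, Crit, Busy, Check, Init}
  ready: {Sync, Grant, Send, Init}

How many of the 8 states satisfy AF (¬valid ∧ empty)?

5

Sat(¬valid) = {Ack, Crit, Busy, Check, Send}
Sat(¬valid ∧ empty) = {Ack, Crit, Busy, Check}
AF (¬valid ∧ empty): least fixpoint, start Z0 = {Ack, Crit, Busy, Check}, add states with every successor in Z. Z1 = {Ack, Crit, Grant, Busy, Check}; fixed.
Sat(AF (¬valid ∧ empty)) = {Ack, Crit, Grant, Busy, Check}
|Sat(AF (¬valid ∧ empty))| = |{Ack, Crit, Grant, Busy, Check}| = 5.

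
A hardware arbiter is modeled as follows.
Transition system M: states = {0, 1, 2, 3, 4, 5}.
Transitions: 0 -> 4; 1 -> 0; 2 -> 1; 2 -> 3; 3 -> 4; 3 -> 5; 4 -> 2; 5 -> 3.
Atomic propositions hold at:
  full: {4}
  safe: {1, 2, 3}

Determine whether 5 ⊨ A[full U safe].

A[full U safe]: least fixpoint, start Z0 = Sat(safe) = {1, 2, 3}, add states in Sat(full) with every successor in Z. Z1 = {1, 2, 3, 4}; fixed.
Sat(A[full U safe]) = {1, 2, 3, 4}
5 ∉ Sat(A[full U safe]) = {1, 2, 3, 4}, so the formula does not hold at 5.

No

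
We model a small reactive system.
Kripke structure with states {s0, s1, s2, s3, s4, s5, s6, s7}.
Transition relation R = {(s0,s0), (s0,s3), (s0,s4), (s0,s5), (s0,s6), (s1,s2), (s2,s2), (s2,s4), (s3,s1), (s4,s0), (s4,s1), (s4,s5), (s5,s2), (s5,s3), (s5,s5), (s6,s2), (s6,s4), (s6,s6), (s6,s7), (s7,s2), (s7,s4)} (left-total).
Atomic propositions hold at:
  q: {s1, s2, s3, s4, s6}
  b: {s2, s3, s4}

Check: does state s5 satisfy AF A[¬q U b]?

Sat(¬q) = {s0, s5, s7}
A[¬q U b]: least fixpoint, start Z0 = Sat(b) = {s2, s3, s4}, add states in Sat(¬q) with every successor in Z. Z1 = {s2, s3, s4, s7}; fixed.
Sat(A[¬q U b]) = {s2, s3, s4, s7}
AF A[¬q U b]: least fixpoint, start Z0 = {s2, s3, s4, s7}, add states with every successor in Z. Z1 = {s1, s2, s3, s4, s7}; fixed.
Sat(AF A[¬q U b]) = {s1, s2, s3, s4, s7}
s5 ∉ Sat(AF A[¬q U b]) = {s1, s2, s3, s4, s7}, so the formula does not hold at s5.

No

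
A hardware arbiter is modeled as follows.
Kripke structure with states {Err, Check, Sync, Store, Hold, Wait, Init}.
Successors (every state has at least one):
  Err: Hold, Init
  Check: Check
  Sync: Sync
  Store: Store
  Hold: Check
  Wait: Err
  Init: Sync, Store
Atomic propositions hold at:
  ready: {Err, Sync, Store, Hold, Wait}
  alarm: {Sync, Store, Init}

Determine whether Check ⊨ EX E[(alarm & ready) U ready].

Sat(alarm & ready) = {Sync, Store}
E[(alarm & ready) U ready]: least fixpoint, start Z0 = Sat(ready) = {Err, Sync, Store, Hold, Wait}, add states in Sat(alarm & ready) with some successor in Z. Already a fixed point.
Sat(E[(alarm & ready) U ready]) = {Err, Sync, Store, Hold, Wait}
Sat(EX E[(alarm & ready) U ready]) = {s : some successor in {Err, Sync, Store, Hold, Wait}} = {Err, Sync, Store, Wait, Init}
Check ∉ Sat(EX E[(alarm & ready) U ready]) = {Err, Sync, Store, Wait, Init}, so the formula does not hold at Check.

No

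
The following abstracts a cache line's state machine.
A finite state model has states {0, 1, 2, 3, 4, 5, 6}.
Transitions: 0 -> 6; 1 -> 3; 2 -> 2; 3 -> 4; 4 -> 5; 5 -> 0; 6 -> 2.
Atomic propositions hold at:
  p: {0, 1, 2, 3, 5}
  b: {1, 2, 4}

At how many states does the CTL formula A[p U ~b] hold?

Sat(~b) = {0, 3, 5, 6}
A[p U ~b]: least fixpoint, start Z0 = Sat(~b) = {0, 3, 5, 6}, add states in Sat(p) with every successor in Z. Z1 = {0, 1, 3, 5, 6}; fixed.
Sat(A[p U ~b]) = {0, 1, 3, 5, 6}
|Sat(A[p U ~b])| = |{0, 1, 3, 5, 6}| = 5.

5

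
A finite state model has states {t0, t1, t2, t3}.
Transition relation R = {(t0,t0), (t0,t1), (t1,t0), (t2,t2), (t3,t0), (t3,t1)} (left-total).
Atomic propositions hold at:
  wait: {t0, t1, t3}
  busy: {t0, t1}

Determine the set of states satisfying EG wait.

{t0, t1, t3}

EG wait: greatest fixpoint, start Z0 = {t0, t1, t3}, keep only states in Sat with some successor in Z. Already a fixed point.
Sat(EG wait) = {t0, t1, t3}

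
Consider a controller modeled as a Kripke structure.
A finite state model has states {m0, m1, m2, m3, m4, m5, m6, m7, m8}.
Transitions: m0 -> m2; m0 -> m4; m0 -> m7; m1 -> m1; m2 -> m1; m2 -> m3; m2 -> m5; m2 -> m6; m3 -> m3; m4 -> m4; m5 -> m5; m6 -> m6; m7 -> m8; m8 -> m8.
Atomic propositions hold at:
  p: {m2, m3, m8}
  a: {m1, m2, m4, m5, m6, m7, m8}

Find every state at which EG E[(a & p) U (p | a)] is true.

{m1, m2, m3, m4, m5, m6, m7, m8}

Sat(a & p) = {m2, m8}
Sat(p | a) = {m1, m2, m3, m4, m5, m6, m7, m8}
E[(a & p) U (p | a)]: least fixpoint, start Z0 = Sat((p | a)) = {m1, m2, m3, m4, m5, m6, m7, m8}, add states in Sat(a & p) with some successor in Z. Already a fixed point.
Sat(E[(a & p) U (p | a)]) = {m1, m2, m3, m4, m5, m6, m7, m8}
EG E[(a & p) U (p | a)]: greatest fixpoint, start Z0 = {m1, m2, m3, m4, m5, m6, m7, m8}, keep only states in Sat with some successor in Z. Already a fixed point.
Sat(EG E[(a & p) U (p | a)]) = {m1, m2, m3, m4, m5, m6, m7, m8}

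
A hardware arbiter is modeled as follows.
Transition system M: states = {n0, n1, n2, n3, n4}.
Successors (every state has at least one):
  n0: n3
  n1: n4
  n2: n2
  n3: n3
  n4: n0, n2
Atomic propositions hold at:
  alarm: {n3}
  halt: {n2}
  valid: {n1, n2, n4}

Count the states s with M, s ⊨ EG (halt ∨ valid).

Sat(halt ∨ valid) = {n1, n2, n4}
EG (halt ∨ valid): greatest fixpoint, start Z0 = {n1, n2, n4}, keep only states in Sat with some successor in Z. Already a fixed point.
Sat(EG (halt ∨ valid)) = {n1, n2, n4}
|Sat(EG (halt ∨ valid))| = |{n1, n2, n4}| = 3.

3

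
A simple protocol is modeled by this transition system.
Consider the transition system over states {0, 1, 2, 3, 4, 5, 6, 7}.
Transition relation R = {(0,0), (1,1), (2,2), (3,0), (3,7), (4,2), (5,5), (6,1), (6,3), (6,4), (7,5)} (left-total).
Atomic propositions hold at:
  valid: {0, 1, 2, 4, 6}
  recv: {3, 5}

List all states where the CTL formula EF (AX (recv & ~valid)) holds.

Sat(~valid) = {3, 5, 7}
Sat(recv & ~valid) = {3, 5}
Sat(AX (recv & ~valid)) = {s : every successor in {3, 5}} = {5, 7}
EF (AX (recv & ~valid)): least fixpoint, start Z0 = {5, 7}, add states with some successor in Z. Z1 = {3, 5, 7}; Z2 = {3, 5, 6, 7}; fixed.
Sat(EF (AX (recv & ~valid))) = {3, 5, 6, 7}

{3, 5, 6, 7}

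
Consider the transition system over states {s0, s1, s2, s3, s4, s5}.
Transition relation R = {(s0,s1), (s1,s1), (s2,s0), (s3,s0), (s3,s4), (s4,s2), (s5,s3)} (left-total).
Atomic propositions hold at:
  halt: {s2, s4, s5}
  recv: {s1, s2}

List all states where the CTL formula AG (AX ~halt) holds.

Sat(~halt) = {s0, s1, s3}
Sat(AX ~halt) = {s : every successor in {s0, s1, s3}} = {s0, s1, s2, s5}
AG (AX ~halt): greatest fixpoint, start Z0 = {s0, s1, s2, s5}, keep only states in Sat with every successor in Z. Z1 = {s0, s1, s2}; fixed.
Sat(AG (AX ~halt)) = {s0, s1, s2}

{s0, s1, s2}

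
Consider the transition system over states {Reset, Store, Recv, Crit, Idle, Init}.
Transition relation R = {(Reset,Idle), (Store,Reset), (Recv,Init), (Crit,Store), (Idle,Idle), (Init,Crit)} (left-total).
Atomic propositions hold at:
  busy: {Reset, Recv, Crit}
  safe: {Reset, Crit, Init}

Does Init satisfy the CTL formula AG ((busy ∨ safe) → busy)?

No

Sat(busy ∨ safe) = {Reset, Recv, Crit, Init}
Sat((busy ∨ safe) → busy) = {Reset, Store, Recv, Crit, Idle}
AG ((busy ∨ safe) → busy): greatest fixpoint, start Z0 = {Reset, Store, Recv, Crit, Idle}, keep only states in Sat with every successor in Z. Z1 = {Reset, Store, Crit, Idle}; fixed.
Sat(AG ((busy ∨ safe) → busy)) = {Reset, Store, Crit, Idle}
Init ∉ Sat(AG ((busy ∨ safe) → busy)) = {Reset, Store, Crit, Idle}, so the formula does not hold at Init.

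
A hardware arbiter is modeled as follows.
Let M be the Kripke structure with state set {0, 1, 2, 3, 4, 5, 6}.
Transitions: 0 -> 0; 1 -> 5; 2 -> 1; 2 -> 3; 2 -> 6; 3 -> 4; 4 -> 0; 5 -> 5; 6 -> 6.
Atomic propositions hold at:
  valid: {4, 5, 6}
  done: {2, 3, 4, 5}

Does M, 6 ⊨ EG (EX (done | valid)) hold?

Yes

Sat(done | valid) = {2, 3, 4, 5, 6}
Sat(EX (done | valid)) = {s : some successor in {2, 3, 4, 5, 6}} = {1, 2, 3, 5, 6}
EG (EX (done | valid)): greatest fixpoint, start Z0 = {1, 2, 3, 5, 6}, keep only states in Sat with some successor in Z. Z1 = {1, 2, 5, 6}; fixed.
Sat(EG (EX (done | valid))) = {1, 2, 5, 6}
6 ∈ Sat(EG (EX (done | valid))) = {1, 2, 5, 6}, so the formula holds at 6.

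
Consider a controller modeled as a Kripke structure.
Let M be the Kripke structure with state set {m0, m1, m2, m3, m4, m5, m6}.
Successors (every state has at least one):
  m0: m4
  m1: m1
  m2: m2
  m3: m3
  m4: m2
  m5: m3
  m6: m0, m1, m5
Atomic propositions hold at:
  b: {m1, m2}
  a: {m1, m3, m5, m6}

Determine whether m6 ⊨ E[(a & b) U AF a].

Yes

Sat(a & b) = {m1}
AF a: least fixpoint, start Z0 = {m1, m3, m5, m6}, add states with every successor in Z. Already a fixed point.
Sat(AF a) = {m1, m3, m5, m6}
E[(a & b) U AF a]: least fixpoint, start Z0 = Sat(AF a) = {m1, m3, m5, m6}, add states in Sat(a & b) with some successor in Z. Already a fixed point.
Sat(E[(a & b) U AF a]) = {m1, m3, m5, m6}
m6 ∈ Sat(E[(a & b) U AF a]) = {m1, m3, m5, m6}, so the formula holds at m6.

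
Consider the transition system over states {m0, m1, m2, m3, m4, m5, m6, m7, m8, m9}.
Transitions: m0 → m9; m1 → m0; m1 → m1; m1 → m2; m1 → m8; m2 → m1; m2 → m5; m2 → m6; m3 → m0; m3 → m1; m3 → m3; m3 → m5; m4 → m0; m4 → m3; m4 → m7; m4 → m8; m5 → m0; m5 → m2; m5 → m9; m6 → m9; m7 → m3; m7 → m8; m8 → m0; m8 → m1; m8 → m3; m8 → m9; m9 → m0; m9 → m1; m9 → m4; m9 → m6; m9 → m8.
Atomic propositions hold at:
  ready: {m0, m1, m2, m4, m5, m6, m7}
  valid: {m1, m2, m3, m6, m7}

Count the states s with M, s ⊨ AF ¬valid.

Sat(¬valid) = {m0, m4, m5, m8, m9}
AF ¬valid: least fixpoint, start Z0 = {m0, m4, m5, m8, m9}, add states with every successor in Z. Z1 = {m0, m4, m5, m6, m8, m9}; fixed.
Sat(AF ¬valid) = {m0, m4, m5, m6, m8, m9}
|Sat(AF ¬valid)| = |{m0, m4, m5, m6, m8, m9}| = 6.

6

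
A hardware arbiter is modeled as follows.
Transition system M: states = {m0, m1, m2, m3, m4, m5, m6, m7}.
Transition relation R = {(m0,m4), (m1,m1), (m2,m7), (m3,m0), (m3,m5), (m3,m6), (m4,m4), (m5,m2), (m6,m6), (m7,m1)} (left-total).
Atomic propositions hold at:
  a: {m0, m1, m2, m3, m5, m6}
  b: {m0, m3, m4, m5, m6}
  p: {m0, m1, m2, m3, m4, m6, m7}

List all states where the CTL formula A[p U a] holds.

{m0, m1, m2, m3, m5, m6, m7}

A[p U a]: least fixpoint, start Z0 = Sat(a) = {m0, m1, m2, m3, m5, m6}, add states in Sat(p) with every successor in Z. Z1 = {m0, m1, m2, m3, m5, m6, m7}; fixed.
Sat(A[p U a]) = {m0, m1, m2, m3, m5, m6, m7}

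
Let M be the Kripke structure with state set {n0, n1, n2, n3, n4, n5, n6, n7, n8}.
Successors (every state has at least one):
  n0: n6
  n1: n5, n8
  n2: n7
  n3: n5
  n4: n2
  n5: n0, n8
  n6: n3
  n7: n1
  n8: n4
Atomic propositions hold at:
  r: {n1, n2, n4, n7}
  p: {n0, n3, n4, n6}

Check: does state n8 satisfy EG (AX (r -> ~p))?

Sat(~p) = {n1, n2, n5, n7, n8}
Sat(r -> ~p) = {n0, n1, n2, n3, n5, n6, n7, n8}
Sat(AX (r -> ~p)) = {s : every successor in {n0, n1, n2, n3, n5, n6, n7, n8}} = {n0, n1, n2, n3, n4, n5, n6, n7}
EG (AX (r -> ~p)): greatest fixpoint, start Z0 = {n0, n1, n2, n3, n4, n5, n6, n7}, keep only states in Sat with some successor in Z. Already a fixed point.
Sat(EG (AX (r -> ~p))) = {n0, n1, n2, n3, n4, n5, n6, n7}
n8 ∉ Sat(EG (AX (r -> ~p))) = {n0, n1, n2, n3, n4, n5, n6, n7}, so the formula does not hold at n8.

No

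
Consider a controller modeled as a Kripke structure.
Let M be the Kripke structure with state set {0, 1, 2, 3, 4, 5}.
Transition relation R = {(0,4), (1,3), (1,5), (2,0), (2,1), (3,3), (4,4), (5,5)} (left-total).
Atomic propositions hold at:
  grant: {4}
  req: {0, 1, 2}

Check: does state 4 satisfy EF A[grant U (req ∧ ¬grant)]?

No

Sat(¬grant) = {0, 1, 2, 3, 5}
Sat(req ∧ ¬grant) = {0, 1, 2}
A[grant U (req ∧ ¬grant)]: least fixpoint, start Z0 = Sat((req ∧ ¬grant)) = {0, 1, 2}, add states in Sat(grant) with every successor in Z. Already a fixed point.
Sat(A[grant U (req ∧ ¬grant)]) = {0, 1, 2}
EF A[grant U (req ∧ ¬grant)]: least fixpoint, start Z0 = {0, 1, 2}, add states with some successor in Z. Already a fixed point.
Sat(EF A[grant U (req ∧ ¬grant)]) = {0, 1, 2}
4 ∉ Sat(EF A[grant U (req ∧ ¬grant)]) = {0, 1, 2}, so the formula does not hold at 4.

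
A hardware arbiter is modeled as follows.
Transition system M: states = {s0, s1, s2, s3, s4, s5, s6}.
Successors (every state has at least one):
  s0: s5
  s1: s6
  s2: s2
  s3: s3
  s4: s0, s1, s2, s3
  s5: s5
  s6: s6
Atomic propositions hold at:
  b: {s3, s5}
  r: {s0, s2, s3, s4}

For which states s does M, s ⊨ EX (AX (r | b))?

{s0, s2, s3, s4, s5}

Sat(r | b) = {s0, s2, s3, s4, s5}
Sat(AX (r | b)) = {s : every successor in {s0, s2, s3, s4, s5}} = {s0, s2, s3, s5}
Sat(EX (AX (r | b))) = {s : some successor in {s0, s2, s3, s5}} = {s0, s2, s3, s4, s5}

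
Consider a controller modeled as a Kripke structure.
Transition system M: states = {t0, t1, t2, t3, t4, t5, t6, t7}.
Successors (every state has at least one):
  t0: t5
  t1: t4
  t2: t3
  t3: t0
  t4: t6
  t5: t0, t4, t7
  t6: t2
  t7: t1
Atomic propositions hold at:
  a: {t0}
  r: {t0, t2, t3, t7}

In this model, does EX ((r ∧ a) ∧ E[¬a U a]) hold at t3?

Sat(r ∧ a) = {t0}
Sat(¬a) = {t1, t2, t3, t4, t5, t6, t7}
E[¬a U a]: least fixpoint, start Z0 = Sat(a) = {t0}, add states in Sat(¬a) with some successor in Z. Z1 = {t0, t3, t5}; Z2 = {t0, t2, t3, t5}; Z3 = {t0, t2, t3, t5, t6}; Z4 = {t0, t2, t3, t4, t5, t6}; Z5 = {t0, t1, t2, t3, t4, t5, t6}; Z6 = {t0, t1, t2, t3, t4, t5, t6, t7}; fixed.
Sat(E[¬a U a]) = {t0, t1, t2, t3, t4, t5, t6, t7}
Sat((r ∧ a) ∧ E[¬a U a]) = {t0}
Sat(EX ((r ∧ a) ∧ E[¬a U a])) = {s : some successor in {t0}} = {t3, t5}
t3 ∈ Sat(EX ((r ∧ a) ∧ E[¬a U a])) = {t3, t5}, so the formula holds at t3.

Yes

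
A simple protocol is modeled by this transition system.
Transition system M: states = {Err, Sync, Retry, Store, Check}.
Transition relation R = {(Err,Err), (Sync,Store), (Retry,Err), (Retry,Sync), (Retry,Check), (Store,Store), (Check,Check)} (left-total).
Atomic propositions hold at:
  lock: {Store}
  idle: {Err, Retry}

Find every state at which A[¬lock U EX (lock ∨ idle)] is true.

{Err, Sync, Retry, Store}

Sat(¬lock) = {Err, Sync, Retry, Check}
Sat(lock ∨ idle) = {Err, Retry, Store}
Sat(EX (lock ∨ idle)) = {s : some successor in {Err, Retry, Store}} = {Err, Sync, Retry, Store}
A[¬lock U EX (lock ∨ idle)]: least fixpoint, start Z0 = Sat(EX (lock ∨ idle)) = {Err, Sync, Retry, Store}, add states in Sat(¬lock) with every successor in Z. Already a fixed point.
Sat(A[¬lock U EX (lock ∨ idle)]) = {Err, Sync, Retry, Store}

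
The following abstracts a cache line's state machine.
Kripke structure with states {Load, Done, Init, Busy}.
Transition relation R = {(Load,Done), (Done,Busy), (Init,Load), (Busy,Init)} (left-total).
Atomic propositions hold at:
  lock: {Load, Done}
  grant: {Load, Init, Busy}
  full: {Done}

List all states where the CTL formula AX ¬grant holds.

{Load}

Sat(¬grant) = {Done}
Sat(AX ¬grant) = {s : every successor in {Done}} = {Load}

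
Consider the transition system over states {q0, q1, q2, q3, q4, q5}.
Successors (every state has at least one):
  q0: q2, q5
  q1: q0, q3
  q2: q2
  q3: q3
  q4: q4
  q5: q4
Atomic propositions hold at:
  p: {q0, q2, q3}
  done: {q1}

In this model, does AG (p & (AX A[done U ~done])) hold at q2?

Sat(~done) = {q0, q2, q3, q4, q5}
A[done U ~done]: least fixpoint, start Z0 = Sat(~done) = {q0, q2, q3, q4, q5}, add states in Sat(done) with every successor in Z. Z1 = {q0, q1, q2, q3, q4, q5}; fixed.
Sat(A[done U ~done]) = {q0, q1, q2, q3, q4, q5}
Sat(AX A[done U ~done]) = {s : every successor in {q0, q1, q2, q3, q4, q5}} = {q0, q1, q2, q3, q4, q5}
Sat(p & (AX A[done U ~done])) = {q0, q2, q3}
AG (p & (AX A[done U ~done])): greatest fixpoint, start Z0 = {q0, q2, q3}, keep only states in Sat with every successor in Z. Z1 = {q2, q3}; fixed.
Sat(AG (p & (AX A[done U ~done]))) = {q2, q3}
q2 ∈ Sat(AG (p & (AX A[done U ~done]))) = {q2, q3}, so the formula holds at q2.

Yes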